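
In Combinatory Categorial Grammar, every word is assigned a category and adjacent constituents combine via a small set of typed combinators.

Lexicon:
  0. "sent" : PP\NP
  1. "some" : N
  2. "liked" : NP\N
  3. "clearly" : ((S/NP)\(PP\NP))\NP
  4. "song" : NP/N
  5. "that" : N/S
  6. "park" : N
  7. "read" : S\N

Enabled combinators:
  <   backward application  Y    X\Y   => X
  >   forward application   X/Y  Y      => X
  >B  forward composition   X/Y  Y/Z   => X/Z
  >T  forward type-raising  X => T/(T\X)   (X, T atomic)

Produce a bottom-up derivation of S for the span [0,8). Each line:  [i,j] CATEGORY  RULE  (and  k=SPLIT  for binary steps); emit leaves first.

[0,8] S   >
  [0,4] S/NP   <
    [0,1] "sent" : PP\NP
    [1,4] (S/NP)\(PP\NP)   <
      [1,3] NP   >
        [1,2] NP/(NP\N)   >T
          [1,2] "some" : N
        [2,3] "liked" : NP\N
      [3,4] "clearly" : ((S/NP)\(PP\NP))\NP
  [4,8] NP   >
    [4,6] NP/S   >B
      [4,5] "song" : NP/N
      [5,6] "that" : N/S
    [6,8] S   <
      [6,7] "park" : N
      [7,8] "read" : S\N

[0,1] PP\NP  lex  "sent"
[1,2] N  lex  "some"
[1,2] NP/(NP\N)  >T
[2,3] NP\N  lex  "liked"
[1,3] NP  >  k=2
[3,4] ((S/NP)\(PP\NP))\NP  lex  "clearly"
[1,4] (S/NP)\(PP\NP)  <  k=3
[0,4] S/NP  <  k=1
[4,5] NP/N  lex  "song"
[5,6] N/S  lex  "that"
[4,6] NP/S  >B  k=5
[6,7] N  lex  "park"
[7,8] S\N  lex  "read"
[6,8] S  <  k=7
[4,8] NP  >  k=6
[0,8] S  >  k=4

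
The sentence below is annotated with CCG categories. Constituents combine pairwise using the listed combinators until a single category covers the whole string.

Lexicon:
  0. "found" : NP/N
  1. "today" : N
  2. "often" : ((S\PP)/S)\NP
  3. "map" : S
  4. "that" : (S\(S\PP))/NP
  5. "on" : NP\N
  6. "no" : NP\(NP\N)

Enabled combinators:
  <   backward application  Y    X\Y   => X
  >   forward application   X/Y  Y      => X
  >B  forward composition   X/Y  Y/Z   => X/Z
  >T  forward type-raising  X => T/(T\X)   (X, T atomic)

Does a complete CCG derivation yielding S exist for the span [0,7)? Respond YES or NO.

[0,7] S   <
  [0,4] S\PP   >
    [0,3] (S\PP)/S   <
      [0,2] NP   >
        [0,1] "found" : NP/N
        [1,2] "today" : N
      [2,3] "often" : ((S\PP)/S)\NP
    [3,4] "map" : S
  [4,7] S\(S\PP)   >
    [4,5] "that" : (S\(S\PP))/NP
    [5,7] NP   <
      [5,6] "on" : NP\N
      [6,7] "no" : NP\(NP\N)

YES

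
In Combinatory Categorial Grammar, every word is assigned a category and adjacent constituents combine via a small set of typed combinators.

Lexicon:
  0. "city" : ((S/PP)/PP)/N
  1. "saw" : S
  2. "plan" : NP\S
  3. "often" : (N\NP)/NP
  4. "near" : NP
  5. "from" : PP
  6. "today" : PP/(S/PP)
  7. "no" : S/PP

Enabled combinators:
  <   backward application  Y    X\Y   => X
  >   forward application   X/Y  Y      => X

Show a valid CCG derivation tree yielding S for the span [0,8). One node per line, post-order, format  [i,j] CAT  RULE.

[0,1] ((S/PP)/PP)/N  lex  "city"
[1,2] S  lex  "saw"
[2,3] NP\S  lex  "plan"
[1,3] NP  <  k=2
[3,4] (N\NP)/NP  lex  "often"
[4,5] NP  lex  "near"
[3,5] N\NP  >  k=4
[1,5] N  <  k=3
[0,5] (S/PP)/PP  >  k=1
[5,6] PP  lex  "from"
[0,6] S/PP  >  k=5
[6,7] PP/(S/PP)  lex  "today"
[7,8] S/PP  lex  "no"
[6,8] PP  >  k=7
[0,8] S  >  k=6

[0,8] S   >
  [0,6] S/PP   >
    [0,5] (S/PP)/PP   >
      [0,1] "city" : ((S/PP)/PP)/N
      [1,5] N   <
        [1,3] NP   <
          [1,2] "saw" : S
          [2,3] "plan" : NP\S
        [3,5] N\NP   >
          [3,4] "often" : (N\NP)/NP
          [4,5] "near" : NP
    [5,6] "from" : PP
  [6,8] PP   >
    [6,7] "today" : PP/(S/PP)
    [7,8] "no" : S/PP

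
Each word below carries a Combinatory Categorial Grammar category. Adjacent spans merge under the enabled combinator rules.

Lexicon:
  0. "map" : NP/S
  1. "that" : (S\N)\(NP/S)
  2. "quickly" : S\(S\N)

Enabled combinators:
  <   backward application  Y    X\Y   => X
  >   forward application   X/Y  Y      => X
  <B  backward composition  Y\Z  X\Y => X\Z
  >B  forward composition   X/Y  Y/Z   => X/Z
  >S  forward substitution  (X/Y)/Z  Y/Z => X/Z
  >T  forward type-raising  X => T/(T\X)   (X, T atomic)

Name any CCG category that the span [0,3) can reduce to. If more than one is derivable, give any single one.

S

[0,3] S   <
  [0,2] S\N   <
    [0,1] "map" : NP/S
    [1,2] "that" : (S\N)\(NP/S)
  [2,3] "quickly" : S\(S\N)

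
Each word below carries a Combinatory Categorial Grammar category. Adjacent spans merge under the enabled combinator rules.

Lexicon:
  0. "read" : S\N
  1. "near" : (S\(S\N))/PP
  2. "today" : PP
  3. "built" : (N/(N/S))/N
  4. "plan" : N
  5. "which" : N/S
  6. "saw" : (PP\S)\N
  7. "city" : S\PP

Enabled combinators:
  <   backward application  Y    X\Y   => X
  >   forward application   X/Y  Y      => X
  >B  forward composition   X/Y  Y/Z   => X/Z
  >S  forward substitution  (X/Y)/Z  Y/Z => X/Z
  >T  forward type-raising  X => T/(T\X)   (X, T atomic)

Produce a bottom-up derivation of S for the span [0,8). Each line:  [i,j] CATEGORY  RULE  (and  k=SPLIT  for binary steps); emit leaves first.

[0,1] S\N  lex  "read"
[1,2] (S\(S\N))/PP  lex  "near"
[2,3] PP  lex  "today"
[1,3] S\(S\N)  >  k=2
[0,3] S  <  k=1
[3,4] (N/(N/S))/N  lex  "built"
[4,5] N  lex  "plan"
[3,5] N/(N/S)  >  k=4
[5,6] N/S  lex  "which"
[3,6] N  >  k=5
[6,7] (PP\S)\N  lex  "saw"
[3,7] PP\S  <  k=6
[0,7] PP  <  k=3
[7,8] S\PP  lex  "city"
[0,8] S  <  k=7

[0,8] S   <
  [0,7] PP   <
    [0,3] S   <
      [0,1] "read" : S\N
      [1,3] S\(S\N)   >
        [1,2] "near" : (S\(S\N))/PP
        [2,3] "today" : PP
    [3,7] PP\S   <
      [3,6] N   >
        [3,5] N/(N/S)   >
          [3,4] "built" : (N/(N/S))/N
          [4,5] "plan" : N
        [5,6] "which" : N/S
      [6,7] "saw" : (PP\S)\N
  [7,8] "city" : S\PP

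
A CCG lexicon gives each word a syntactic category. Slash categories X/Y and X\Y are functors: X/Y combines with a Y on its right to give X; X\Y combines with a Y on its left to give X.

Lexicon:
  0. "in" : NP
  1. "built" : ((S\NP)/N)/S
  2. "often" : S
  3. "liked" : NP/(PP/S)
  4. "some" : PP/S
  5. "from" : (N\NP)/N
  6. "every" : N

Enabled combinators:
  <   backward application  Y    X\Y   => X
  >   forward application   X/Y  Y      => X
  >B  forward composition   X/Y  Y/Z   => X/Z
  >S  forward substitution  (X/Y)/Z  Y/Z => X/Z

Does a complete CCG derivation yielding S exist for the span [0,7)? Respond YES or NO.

YES

[0,7] S   <
  [0,1] "in" : NP
  [1,7] S\NP   >
    [1,3] (S\NP)/N   >
      [1,2] "built" : ((S\NP)/N)/S
      [2,3] "often" : S
    [3,7] N   <
      [3,5] NP   >
        [3,4] "liked" : NP/(PP/S)
        [4,5] "some" : PP/S
      [5,7] N\NP   >
        [5,6] "from" : (N\NP)/N
        [6,7] "every" : N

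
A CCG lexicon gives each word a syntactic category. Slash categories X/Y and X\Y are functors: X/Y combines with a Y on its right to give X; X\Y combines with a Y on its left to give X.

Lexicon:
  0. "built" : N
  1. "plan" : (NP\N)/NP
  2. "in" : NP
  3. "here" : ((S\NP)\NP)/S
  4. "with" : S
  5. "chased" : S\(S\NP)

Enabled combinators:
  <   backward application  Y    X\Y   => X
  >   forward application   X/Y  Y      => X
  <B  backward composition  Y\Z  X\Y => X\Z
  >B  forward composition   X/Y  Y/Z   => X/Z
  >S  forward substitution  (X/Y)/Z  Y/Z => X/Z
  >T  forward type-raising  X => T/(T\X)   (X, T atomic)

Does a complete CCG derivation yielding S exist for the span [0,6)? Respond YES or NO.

YES

[0,6] S   <
  [0,5] S\NP   <
    [0,3] NP   <
      [0,1] "built" : N
      [1,3] NP\N   >
        [1,2] "plan" : (NP\N)/NP
        [2,3] "in" : NP
    [3,5] (S\NP)\NP   >
      [3,4] "here" : ((S\NP)\NP)/S
      [4,5] "with" : S
  [5,6] "chased" : S\(S\NP)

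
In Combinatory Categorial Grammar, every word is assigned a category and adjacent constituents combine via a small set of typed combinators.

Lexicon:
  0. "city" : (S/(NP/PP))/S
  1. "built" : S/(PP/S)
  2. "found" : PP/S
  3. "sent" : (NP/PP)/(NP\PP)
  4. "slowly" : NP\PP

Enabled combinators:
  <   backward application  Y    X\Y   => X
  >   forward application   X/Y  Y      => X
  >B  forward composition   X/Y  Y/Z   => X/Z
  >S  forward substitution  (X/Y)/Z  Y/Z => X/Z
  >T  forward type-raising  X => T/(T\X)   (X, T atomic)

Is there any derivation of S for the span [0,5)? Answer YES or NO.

YES

[0,5] S   >
  [0,3] S/(NP/PP)   >
    [0,1] "city" : (S/(NP/PP))/S
    [1,3] S   >
      [1,2] "built" : S/(PP/S)
      [2,3] "found" : PP/S
  [3,5] NP/PP   >
    [3,4] "sent" : (NP/PP)/(NP\PP)
    [4,5] "slowly" : NP\PP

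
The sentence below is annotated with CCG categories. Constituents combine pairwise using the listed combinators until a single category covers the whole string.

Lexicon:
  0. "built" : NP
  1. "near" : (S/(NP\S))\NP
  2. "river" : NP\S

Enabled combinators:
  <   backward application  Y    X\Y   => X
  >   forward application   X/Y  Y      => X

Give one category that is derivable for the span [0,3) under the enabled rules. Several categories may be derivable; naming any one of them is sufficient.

S

[0,3] S   >
  [0,2] S/(NP\S)   <
    [0,1] "built" : NP
    [1,2] "near" : (S/(NP\S))\NP
  [2,3] "river" : NP\S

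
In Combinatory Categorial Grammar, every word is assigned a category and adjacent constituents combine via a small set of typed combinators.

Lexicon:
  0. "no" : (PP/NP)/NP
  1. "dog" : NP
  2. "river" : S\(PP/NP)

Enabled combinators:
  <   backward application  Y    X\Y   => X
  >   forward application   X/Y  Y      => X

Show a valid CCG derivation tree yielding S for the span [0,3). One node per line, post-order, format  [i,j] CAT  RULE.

[0,3] S   <
  [0,2] PP/NP   >
    [0,1] "no" : (PP/NP)/NP
    [1,2] "dog" : NP
  [2,3] "river" : S\(PP/NP)

[0,1] (PP/NP)/NP  lex  "no"
[1,2] NP  lex  "dog"
[0,2] PP/NP  >  k=1
[2,3] S\(PP/NP)  lex  "river"
[0,3] S  <  k=2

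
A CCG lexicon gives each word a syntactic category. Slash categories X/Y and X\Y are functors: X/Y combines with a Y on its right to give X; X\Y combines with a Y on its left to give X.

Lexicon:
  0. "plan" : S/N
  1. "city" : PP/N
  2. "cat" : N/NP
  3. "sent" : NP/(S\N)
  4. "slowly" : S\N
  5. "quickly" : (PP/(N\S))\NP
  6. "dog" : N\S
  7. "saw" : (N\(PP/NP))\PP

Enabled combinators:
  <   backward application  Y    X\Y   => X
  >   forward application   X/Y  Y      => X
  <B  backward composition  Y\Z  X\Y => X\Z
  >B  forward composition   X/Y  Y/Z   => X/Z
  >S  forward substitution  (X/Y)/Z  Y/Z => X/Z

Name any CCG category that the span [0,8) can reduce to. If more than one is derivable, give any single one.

S

[0,8] S   >
  [0,1] "plan" : S/N
  [1,8] N   <
    [1,3] PP/NP   >B
      [1,2] "city" : PP/N
      [2,3] "cat" : N/NP
    [3,8] N\(PP/NP)   <
      [3,7] PP   >
        [3,6] PP/(N\S)   <
          [3,5] NP   >
            [3,4] "sent" : NP/(S\N)
            [4,5] "slowly" : S\N
          [5,6] "quickly" : (PP/(N\S))\NP
        [6,7] "dog" : N\S
      [7,8] "saw" : (N\(PP/NP))\PP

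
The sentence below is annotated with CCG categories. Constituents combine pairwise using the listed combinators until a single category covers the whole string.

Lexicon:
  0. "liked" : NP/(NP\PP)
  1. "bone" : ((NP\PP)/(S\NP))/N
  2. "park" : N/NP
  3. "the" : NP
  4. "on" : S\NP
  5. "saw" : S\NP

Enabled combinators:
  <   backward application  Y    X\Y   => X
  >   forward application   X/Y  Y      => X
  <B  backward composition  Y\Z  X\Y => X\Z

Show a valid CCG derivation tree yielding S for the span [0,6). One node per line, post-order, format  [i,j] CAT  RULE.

[0,6] S   <
  [0,5] NP   >
    [0,1] "liked" : NP/(NP\PP)
    [1,5] NP\PP   >
      [1,4] (NP\PP)/(S\NP)   >
        [1,2] "bone" : ((NP\PP)/(S\NP))/N
        [2,4] N   >
          [2,3] "park" : N/NP
          [3,4] "the" : NP
      [4,5] "on" : S\NP
  [5,6] "saw" : S\NP

[0,1] NP/(NP\PP)  lex  "liked"
[1,2] ((NP\PP)/(S\NP))/N  lex  "bone"
[2,3] N/NP  lex  "park"
[3,4] NP  lex  "the"
[2,4] N  >  k=3
[1,4] (NP\PP)/(S\NP)  >  k=2
[4,5] S\NP  lex  "on"
[1,5] NP\PP  >  k=4
[0,5] NP  >  k=1
[5,6] S\NP  lex  "saw"
[0,6] S  <  k=5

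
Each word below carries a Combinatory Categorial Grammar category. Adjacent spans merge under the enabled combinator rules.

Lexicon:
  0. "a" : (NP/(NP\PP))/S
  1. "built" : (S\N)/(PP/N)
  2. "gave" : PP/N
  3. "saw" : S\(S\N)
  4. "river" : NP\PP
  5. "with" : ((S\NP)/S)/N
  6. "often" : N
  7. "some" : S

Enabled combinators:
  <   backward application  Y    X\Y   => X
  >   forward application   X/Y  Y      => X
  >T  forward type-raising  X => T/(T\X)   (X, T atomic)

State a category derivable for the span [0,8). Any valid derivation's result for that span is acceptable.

[0,8] S   <
  [0,5] NP   >
    [0,4] NP/(NP\PP)   >
      [0,1] "a" : (NP/(NP\PP))/S
      [1,4] S   <
        [1,3] S\N   >
          [1,2] "built" : (S\N)/(PP/N)
          [2,3] "gave" : PP/N
        [3,4] "saw" : S\(S\N)
    [4,5] "river" : NP\PP
  [5,8] S\NP   >
    [5,7] (S\NP)/S   >
      [5,6] "with" : ((S\NP)/S)/N
      [6,7] "often" : N
    [7,8] "some" : S

S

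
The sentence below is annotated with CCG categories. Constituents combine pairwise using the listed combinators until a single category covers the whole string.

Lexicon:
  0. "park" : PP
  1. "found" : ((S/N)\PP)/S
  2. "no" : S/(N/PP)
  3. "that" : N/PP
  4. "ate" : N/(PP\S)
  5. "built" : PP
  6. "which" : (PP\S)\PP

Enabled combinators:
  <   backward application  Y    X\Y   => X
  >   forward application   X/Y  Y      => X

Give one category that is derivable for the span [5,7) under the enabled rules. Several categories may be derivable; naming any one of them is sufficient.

PP\S

[0,7] S   >
  [0,4] S/N   <
    [0,1] "park" : PP
    [1,4] (S/N)\PP   >
      [1,2] "found" : ((S/N)\PP)/S
      [2,4] S   >
        [2,3] "no" : S/(N/PP)
        [3,4] "that" : N/PP
  [4,7] N   >
    [4,5] "ate" : N/(PP\S)
    [5,7] PP\S   <
      [5,6] "built" : PP
      [6,7] "which" : (PP\S)\PP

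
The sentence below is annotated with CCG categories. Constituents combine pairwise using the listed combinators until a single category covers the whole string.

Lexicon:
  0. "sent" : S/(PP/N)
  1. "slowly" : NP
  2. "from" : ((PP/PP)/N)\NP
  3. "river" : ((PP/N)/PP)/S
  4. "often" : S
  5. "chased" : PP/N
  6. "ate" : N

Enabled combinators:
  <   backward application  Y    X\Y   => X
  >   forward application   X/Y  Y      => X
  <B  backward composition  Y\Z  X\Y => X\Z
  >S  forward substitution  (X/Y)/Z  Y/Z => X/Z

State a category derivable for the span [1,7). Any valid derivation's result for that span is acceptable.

[0,7] S   >
  [0,1] "sent" : S/(PP/N)
  [1,7] PP/N   >S
    [1,3] (PP/PP)/N   <
      [1,2] "slowly" : NP
      [2,3] "from" : ((PP/PP)/N)\NP
    [3,7] PP/N   >
      [3,5] (PP/N)/PP   >
        [3,4] "river" : ((PP/N)/PP)/S
        [4,5] "often" : S
      [5,7] PP   >
        [5,6] "chased" : PP/N
        [6,7] "ate" : N

PP/N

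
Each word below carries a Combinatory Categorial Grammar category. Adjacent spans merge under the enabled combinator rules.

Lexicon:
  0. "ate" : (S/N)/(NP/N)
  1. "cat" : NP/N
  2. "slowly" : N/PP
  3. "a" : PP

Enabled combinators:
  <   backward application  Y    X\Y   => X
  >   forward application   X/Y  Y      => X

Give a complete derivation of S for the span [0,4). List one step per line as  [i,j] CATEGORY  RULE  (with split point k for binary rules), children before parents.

[0,4] S   >
  [0,2] S/N   >
    [0,1] "ate" : (S/N)/(NP/N)
    [1,2] "cat" : NP/N
  [2,4] N   >
    [2,3] "slowly" : N/PP
    [3,4] "a" : PP

[0,1] (S/N)/(NP/N)  lex  "ate"
[1,2] NP/N  lex  "cat"
[0,2] S/N  >  k=1
[2,3] N/PP  lex  "slowly"
[3,4] PP  lex  "a"
[2,4] N  >  k=3
[0,4] S  >  k=2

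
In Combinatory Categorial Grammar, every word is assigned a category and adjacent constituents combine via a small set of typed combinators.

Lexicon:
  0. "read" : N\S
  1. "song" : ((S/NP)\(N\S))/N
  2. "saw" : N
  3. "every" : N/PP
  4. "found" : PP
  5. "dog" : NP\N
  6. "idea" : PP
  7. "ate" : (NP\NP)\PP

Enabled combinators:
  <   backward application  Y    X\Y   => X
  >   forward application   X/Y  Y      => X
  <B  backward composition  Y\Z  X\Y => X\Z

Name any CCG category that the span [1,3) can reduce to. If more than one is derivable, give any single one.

(S/NP)\(N\S)

[0,8] S   >
  [0,3] S/NP   <
    [0,1] "read" : N\S
    [1,3] (S/NP)\(N\S)   >
      [1,2] "song" : ((S/NP)\(N\S))/N
      [2,3] "saw" : N
  [3,8] NP   <
    [3,5] N   >
      [3,4] "every" : N/PP
      [4,5] "found" : PP
    [5,8] NP\N   <B
      [5,6] "dog" : NP\N
      [6,8] NP\NP   <
        [6,7] "idea" : PP
        [7,8] "ate" : (NP\NP)\PP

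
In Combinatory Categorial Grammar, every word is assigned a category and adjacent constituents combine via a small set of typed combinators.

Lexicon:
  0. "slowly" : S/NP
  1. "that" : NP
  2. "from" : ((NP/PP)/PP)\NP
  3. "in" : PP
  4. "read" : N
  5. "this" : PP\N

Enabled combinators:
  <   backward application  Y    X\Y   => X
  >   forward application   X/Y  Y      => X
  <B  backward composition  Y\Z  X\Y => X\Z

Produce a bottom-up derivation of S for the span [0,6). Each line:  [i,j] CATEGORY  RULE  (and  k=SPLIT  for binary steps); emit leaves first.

[0,6] S   >
  [0,1] "slowly" : S/NP
  [1,6] NP   >
    [1,4] NP/PP   >
      [1,3] (NP/PP)/PP   <
        [1,2] "that" : NP
        [2,3] "from" : ((NP/PP)/PP)\NP
      [3,4] "in" : PP
    [4,6] PP   <
      [4,5] "read" : N
      [5,6] "this" : PP\N

[0,1] S/NP  lex  "slowly"
[1,2] NP  lex  "that"
[2,3] ((NP/PP)/PP)\NP  lex  "from"
[1,3] (NP/PP)/PP  <  k=2
[3,4] PP  lex  "in"
[1,4] NP/PP  >  k=3
[4,5] N  lex  "read"
[5,6] PP\N  lex  "this"
[4,6] PP  <  k=5
[1,6] NP  >  k=4
[0,6] S  >  k=1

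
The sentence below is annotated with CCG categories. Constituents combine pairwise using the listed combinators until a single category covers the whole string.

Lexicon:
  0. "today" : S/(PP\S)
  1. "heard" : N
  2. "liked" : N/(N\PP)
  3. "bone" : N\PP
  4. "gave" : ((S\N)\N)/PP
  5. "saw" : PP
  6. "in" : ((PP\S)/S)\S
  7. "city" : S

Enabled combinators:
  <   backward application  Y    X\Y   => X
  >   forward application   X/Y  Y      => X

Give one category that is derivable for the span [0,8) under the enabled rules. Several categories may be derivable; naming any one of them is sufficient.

S

[0,8] S   >
  [0,1] "today" : S/(PP\S)
  [1,8] PP\S   >
    [1,7] (PP\S)/S   <
      [1,6] S   <
        [1,2] "heard" : N
        [2,6] S\N   <
          [2,4] N   >
            [2,3] "liked" : N/(N\PP)
            [3,4] "bone" : N\PP
          [4,6] (S\N)\N   >
            [4,5] "gave" : ((S\N)\N)/PP
            [5,6] "saw" : PP
      [6,7] "in" : ((PP\S)/S)\S
    [7,8] "city" : S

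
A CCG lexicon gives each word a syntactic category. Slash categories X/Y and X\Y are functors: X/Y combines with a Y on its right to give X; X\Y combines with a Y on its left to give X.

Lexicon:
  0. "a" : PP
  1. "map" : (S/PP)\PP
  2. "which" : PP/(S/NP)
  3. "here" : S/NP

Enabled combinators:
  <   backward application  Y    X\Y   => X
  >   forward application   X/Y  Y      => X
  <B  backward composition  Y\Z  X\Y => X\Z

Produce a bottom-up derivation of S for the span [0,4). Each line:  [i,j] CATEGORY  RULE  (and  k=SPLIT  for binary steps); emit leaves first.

[0,4] S   >
  [0,2] S/PP   <
    [0,1] "a" : PP
    [1,2] "map" : (S/PP)\PP
  [2,4] PP   >
    [2,3] "which" : PP/(S/NP)
    [3,4] "here" : S/NP

[0,1] PP  lex  "a"
[1,2] (S/PP)\PP  lex  "map"
[0,2] S/PP  <  k=1
[2,3] PP/(S/NP)  lex  "which"
[3,4] S/NP  lex  "here"
[2,4] PP  >  k=3
[0,4] S  >  k=2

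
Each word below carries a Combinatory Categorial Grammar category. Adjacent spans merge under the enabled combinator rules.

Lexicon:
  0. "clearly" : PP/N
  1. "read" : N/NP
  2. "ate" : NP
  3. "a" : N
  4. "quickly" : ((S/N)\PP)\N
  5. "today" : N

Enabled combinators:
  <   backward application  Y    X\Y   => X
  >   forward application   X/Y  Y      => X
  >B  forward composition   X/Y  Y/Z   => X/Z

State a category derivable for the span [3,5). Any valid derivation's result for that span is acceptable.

[0,6] S   >
  [0,5] S/N   <
    [0,3] PP   >
      [0,2] PP/NP   >B
        [0,1] "clearly" : PP/N
        [1,2] "read" : N/NP
      [2,3] "ate" : NP
    [3,5] (S/N)\PP   <
      [3,4] "a" : N
      [4,5] "quickly" : ((S/N)\PP)\N
  [5,6] "today" : N

(S/N)\PP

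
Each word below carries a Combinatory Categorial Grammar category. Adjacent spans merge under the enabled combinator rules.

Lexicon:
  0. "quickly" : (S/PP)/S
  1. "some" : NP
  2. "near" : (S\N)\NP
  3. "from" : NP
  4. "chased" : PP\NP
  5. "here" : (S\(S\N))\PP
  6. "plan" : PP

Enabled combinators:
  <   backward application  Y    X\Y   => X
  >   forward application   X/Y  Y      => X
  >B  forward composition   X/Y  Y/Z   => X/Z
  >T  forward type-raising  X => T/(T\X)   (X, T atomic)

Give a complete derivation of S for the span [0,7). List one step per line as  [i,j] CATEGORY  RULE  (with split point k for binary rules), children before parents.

[0,7] S   >
  [0,6] S/PP   >
    [0,1] "quickly" : (S/PP)/S
    [1,6] S   <
      [1,3] S\N   <
        [1,2] "some" : NP
        [2,3] "near" : (S\N)\NP
      [3,6] S\(S\N)   <
        [3,5] PP   <
          [3,4] "from" : NP
          [4,5] "chased" : PP\NP
        [5,6] "here" : (S\(S\N))\PP
  [6,7] "plan" : PP

[0,1] (S/PP)/S  lex  "quickly"
[1,2] NP  lex  "some"
[2,3] (S\N)\NP  lex  "near"
[1,3] S\N  <  k=2
[3,4] NP  lex  "from"
[4,5] PP\NP  lex  "chased"
[3,5] PP  <  k=4
[5,6] (S\(S\N))\PP  lex  "here"
[3,6] S\(S\N)  <  k=5
[1,6] S  <  k=3
[0,6] S/PP  >  k=1
[6,7] PP  lex  "plan"
[0,7] S  >  k=6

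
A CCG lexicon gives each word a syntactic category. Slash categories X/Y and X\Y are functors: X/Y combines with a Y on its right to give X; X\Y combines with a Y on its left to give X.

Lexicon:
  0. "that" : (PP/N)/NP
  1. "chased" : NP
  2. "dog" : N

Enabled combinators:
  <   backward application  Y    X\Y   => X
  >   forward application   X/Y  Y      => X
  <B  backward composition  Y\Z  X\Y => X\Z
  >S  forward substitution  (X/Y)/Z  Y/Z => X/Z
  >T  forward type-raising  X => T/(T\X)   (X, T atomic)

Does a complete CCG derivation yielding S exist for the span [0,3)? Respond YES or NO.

(PP/N)/NP NP N
CKY chart[0,3] = {N/(N\PP), NP/(NP\PP), PP, PP/(PP\PP), S/(S\PP)}; S ∉ chart

NO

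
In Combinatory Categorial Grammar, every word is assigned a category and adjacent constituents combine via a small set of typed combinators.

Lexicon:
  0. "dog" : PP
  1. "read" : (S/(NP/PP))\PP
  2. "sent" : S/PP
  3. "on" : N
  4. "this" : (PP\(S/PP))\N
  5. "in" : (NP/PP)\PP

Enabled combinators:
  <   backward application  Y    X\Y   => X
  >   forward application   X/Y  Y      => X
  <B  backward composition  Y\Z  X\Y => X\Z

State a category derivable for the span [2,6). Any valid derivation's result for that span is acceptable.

NP/PP

[0,6] S   >
  [0,2] S/(NP/PP)   <
    [0,1] "dog" : PP
    [1,2] "read" : (S/(NP/PP))\PP
  [2,6] NP/PP   <
    [2,5] PP   <
      [2,3] "sent" : S/PP
      [3,5] PP\(S/PP)   <
        [3,4] "on" : N
        [4,5] "this" : (PP\(S/PP))\N
    [5,6] "in" : (NP/PP)\PP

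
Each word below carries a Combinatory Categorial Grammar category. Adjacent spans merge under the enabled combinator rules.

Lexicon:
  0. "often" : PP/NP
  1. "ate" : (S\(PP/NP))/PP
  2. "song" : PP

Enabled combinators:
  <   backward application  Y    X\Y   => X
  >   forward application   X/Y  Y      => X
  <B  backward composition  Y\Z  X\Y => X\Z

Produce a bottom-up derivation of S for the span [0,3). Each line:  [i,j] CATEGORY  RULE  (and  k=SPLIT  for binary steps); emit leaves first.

[0,3] S   <
  [0,1] "often" : PP/NP
  [1,3] S\(PP/NP)   >
    [1,2] "ate" : (S\(PP/NP))/PP
    [2,3] "song" : PP

[0,1] PP/NP  lex  "often"
[1,2] (S\(PP/NP))/PP  lex  "ate"
[2,3] PP  lex  "song"
[1,3] S\(PP/NP)  >  k=2
[0,3] S  <  k=1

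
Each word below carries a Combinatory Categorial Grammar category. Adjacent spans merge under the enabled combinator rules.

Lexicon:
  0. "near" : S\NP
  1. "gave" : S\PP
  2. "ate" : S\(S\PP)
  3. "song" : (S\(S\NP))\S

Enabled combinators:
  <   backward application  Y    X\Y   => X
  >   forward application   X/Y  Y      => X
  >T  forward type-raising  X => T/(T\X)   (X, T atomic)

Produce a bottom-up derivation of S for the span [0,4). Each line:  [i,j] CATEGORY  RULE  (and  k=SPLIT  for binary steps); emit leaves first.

[0,4] S   <
  [0,1] "near" : S\NP
  [1,4] S\(S\NP)   <
    [1,3] S   <
      [1,2] "gave" : S\PP
      [2,3] "ate" : S\(S\PP)
    [3,4] "song" : (S\(S\NP))\S

[0,1] S\NP  lex  "near"
[1,2] S\PP  lex  "gave"
[2,3] S\(S\PP)  lex  "ate"
[1,3] S  <  k=2
[3,4] (S\(S\NP))\S  lex  "song"
[1,4] S\(S\NP)  <  k=3
[0,4] S  <  k=1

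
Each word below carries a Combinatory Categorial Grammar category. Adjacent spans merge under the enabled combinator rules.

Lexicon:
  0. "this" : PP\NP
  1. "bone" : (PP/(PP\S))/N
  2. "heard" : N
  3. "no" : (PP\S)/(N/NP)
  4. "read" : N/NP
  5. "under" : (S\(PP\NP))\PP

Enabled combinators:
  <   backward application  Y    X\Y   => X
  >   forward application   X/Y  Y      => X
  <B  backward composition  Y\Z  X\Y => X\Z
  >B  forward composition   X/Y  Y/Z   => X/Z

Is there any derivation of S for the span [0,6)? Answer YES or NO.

[0,6] S   <
  [0,1] "this" : PP\NP
  [1,6] S\(PP\NP)   <
    [1,5] PP   >
      [1,3] PP/(PP\S)   >
        [1,2] "bone" : (PP/(PP\S))/N
        [2,3] "heard" : N
      [3,5] PP\S   >
        [3,4] "no" : (PP\S)/(N/NP)
        [4,5] "read" : N/NP
    [5,6] "under" : (S\(PP\NP))\PP

YES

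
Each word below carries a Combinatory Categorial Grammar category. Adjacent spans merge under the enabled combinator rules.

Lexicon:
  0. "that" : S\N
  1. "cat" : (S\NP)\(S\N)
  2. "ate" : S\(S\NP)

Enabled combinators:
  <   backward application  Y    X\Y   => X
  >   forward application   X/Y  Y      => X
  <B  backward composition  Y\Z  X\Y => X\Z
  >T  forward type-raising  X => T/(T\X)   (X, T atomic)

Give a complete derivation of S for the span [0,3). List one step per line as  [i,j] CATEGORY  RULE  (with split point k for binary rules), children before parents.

[0,1] S\N  lex  "that"
[1,2] (S\NP)\(S\N)  lex  "cat"
[0,2] S\NP  <  k=1
[2,3] S\(S\NP)  lex  "ate"
[0,3] S  <  k=2

[0,3] S   <
  [0,2] S\NP   <
    [0,1] "that" : S\N
    [1,2] "cat" : (S\NP)\(S\N)
  [2,3] "ate" : S\(S\NP)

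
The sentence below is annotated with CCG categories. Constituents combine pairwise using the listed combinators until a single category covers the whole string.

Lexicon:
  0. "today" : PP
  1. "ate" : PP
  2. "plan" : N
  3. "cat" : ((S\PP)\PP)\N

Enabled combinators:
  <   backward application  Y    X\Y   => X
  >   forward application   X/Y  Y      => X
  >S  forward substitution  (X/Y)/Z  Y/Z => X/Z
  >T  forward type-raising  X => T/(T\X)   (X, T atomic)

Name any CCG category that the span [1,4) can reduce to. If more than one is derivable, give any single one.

[0,4] S   <
  [0,1] "today" : PP
  [1,4] S\PP   <
    [1,2] "ate" : PP
    [2,4] (S\PP)\PP   <
      [2,3] "plan" : N
      [3,4] "cat" : ((S\PP)\PP)\N

S\PP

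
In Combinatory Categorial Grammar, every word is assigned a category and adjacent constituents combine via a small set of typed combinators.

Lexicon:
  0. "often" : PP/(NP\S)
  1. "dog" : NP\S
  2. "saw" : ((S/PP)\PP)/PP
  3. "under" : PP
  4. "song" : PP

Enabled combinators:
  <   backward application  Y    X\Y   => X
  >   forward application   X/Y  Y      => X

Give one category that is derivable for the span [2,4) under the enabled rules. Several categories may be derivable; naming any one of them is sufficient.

[0,5] S   >
  [0,4] S/PP   <
    [0,2] PP   >
      [0,1] "often" : PP/(NP\S)
      [1,2] "dog" : NP\S
    [2,4] (S/PP)\PP   >
      [2,3] "saw" : ((S/PP)\PP)/PP
      [3,4] "under" : PP
  [4,5] "song" : PP

(S/PP)\PP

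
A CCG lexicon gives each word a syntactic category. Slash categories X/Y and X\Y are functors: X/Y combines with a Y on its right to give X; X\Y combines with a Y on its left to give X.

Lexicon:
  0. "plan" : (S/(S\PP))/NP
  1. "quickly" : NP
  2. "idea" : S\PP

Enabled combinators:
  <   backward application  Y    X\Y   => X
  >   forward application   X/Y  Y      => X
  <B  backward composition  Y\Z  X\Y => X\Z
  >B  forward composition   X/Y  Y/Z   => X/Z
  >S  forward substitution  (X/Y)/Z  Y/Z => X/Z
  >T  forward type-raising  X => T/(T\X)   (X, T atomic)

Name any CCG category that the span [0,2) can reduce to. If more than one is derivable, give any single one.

S/(S\PP)

[0,3] S   >
  [0,2] S/(S\PP)   >
    [0,1] "plan" : (S/(S\PP))/NP
    [1,2] "quickly" : NP
  [2,3] "idea" : S\PP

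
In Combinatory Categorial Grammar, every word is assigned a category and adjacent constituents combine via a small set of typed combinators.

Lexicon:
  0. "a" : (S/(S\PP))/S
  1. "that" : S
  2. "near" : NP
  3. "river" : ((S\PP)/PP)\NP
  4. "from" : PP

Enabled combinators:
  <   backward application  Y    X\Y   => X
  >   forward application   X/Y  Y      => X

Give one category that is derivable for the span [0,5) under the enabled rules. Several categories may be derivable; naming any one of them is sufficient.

[0,5] S   >
  [0,2] S/(S\PP)   >
    [0,1] "a" : (S/(S\PP))/S
    [1,2] "that" : S
  [2,5] S\PP   >
    [2,4] (S\PP)/PP   <
      [2,3] "near" : NP
      [3,4] "river" : ((S\PP)/PP)\NP
    [4,5] "from" : PP

S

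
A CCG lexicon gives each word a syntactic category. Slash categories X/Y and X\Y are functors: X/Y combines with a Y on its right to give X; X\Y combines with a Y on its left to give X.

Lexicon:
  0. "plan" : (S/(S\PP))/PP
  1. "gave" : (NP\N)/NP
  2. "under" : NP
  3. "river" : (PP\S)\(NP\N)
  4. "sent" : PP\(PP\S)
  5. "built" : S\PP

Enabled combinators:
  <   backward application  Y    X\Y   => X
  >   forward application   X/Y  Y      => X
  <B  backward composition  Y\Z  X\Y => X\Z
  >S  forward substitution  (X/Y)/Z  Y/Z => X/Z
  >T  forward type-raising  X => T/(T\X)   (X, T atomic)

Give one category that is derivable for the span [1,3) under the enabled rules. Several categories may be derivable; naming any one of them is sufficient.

[0,6] S   >
  [0,5] S/(S\PP)   >
    [0,1] "plan" : (S/(S\PP))/PP
    [1,5] PP   <
      [1,4] PP\S   <
        [1,3] NP\N   >
          [1,2] "gave" : (NP\N)/NP
          [2,3] "under" : NP
        [3,4] "river" : (PP\S)\(NP\N)
      [4,5] "sent" : PP\(PP\S)
  [5,6] "built" : S\PP

NP\N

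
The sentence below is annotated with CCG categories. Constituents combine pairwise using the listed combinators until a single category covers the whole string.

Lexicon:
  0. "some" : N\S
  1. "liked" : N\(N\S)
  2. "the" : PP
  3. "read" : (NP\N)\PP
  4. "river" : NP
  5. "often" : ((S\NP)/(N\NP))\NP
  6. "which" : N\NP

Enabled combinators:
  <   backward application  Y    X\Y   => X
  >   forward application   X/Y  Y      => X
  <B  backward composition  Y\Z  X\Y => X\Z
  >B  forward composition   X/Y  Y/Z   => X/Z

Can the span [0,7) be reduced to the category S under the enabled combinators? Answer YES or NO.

YES

[0,7] S   <
  [0,4] NP   <
    [0,2] N   <
      [0,1] "some" : N\S
      [1,2] "liked" : N\(N\S)
    [2,4] NP\N   <
      [2,3] "the" : PP
      [3,4] "read" : (NP\N)\PP
  [4,7] S\NP   >
    [4,6] (S\NP)/(N\NP)   <
      [4,5] "river" : NP
      [5,6] "often" : ((S\NP)/(N\NP))\NP
    [6,7] "which" : N\NP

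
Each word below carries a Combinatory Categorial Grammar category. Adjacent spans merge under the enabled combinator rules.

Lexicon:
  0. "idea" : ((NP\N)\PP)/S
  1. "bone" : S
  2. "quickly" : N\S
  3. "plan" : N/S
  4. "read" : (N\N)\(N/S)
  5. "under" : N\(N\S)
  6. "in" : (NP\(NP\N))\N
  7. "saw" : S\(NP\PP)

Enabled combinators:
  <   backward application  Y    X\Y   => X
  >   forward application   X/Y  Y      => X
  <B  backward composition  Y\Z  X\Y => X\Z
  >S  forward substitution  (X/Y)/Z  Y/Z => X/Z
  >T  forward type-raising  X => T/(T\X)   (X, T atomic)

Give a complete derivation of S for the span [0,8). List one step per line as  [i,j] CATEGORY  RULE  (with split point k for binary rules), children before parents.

[0,1] ((NP\N)\PP)/S  lex  "idea"
[1,2] S  lex  "bone"
[0,2] (NP\N)\PP  >  k=1
[2,3] N\S  lex  "quickly"
[3,4] N/S  lex  "plan"
[4,5] (N\N)\(N/S)  lex  "read"
[3,5] N\N  <  k=4
[2,5] N\S  <B  k=3
[5,6] N\(N\S)  lex  "under"
[2,6] N  <  k=5
[6,7] (NP\(NP\N))\N  lex  "in"
[2,7] NP\(NP\N)  <  k=6
[0,7] NP\PP  <B  k=2
[7,8] S\(NP\PP)  lex  "saw"
[0,8] S  <  k=7

[0,8] S   <
  [0,7] NP\PP   <B
    [0,2] (NP\N)\PP   >
      [0,1] "idea" : ((NP\N)\PP)/S
      [1,2] "bone" : S
    [2,7] NP\(NP\N)   <
      [2,6] N   <
        [2,5] N\S   <B
          [2,3] "quickly" : N\S
          [3,5] N\N   <
            [3,4] "plan" : N/S
            [4,5] "read" : (N\N)\(N/S)
        [5,6] "under" : N\(N\S)
      [6,7] "in" : (NP\(NP\N))\N
  [7,8] "saw" : S\(NP\PP)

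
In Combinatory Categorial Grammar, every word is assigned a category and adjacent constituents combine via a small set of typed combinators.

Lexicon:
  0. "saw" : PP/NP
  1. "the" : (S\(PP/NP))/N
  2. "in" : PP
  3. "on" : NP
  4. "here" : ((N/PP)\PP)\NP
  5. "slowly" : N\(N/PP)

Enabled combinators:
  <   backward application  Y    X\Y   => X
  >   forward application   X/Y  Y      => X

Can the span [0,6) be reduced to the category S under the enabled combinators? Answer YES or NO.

[0,6] S   <
  [0,1] "saw" : PP/NP
  [1,6] S\(PP/NP)   >
    [1,2] "the" : (S\(PP/NP))/N
    [2,6] N   <
      [2,5] N/PP   <
        [2,3] "in" : PP
        [3,5] (N/PP)\PP   <
          [3,4] "on" : NP
          [4,5] "here" : ((N/PP)\PP)\NP
      [5,6] "slowly" : N\(N/PP)

YES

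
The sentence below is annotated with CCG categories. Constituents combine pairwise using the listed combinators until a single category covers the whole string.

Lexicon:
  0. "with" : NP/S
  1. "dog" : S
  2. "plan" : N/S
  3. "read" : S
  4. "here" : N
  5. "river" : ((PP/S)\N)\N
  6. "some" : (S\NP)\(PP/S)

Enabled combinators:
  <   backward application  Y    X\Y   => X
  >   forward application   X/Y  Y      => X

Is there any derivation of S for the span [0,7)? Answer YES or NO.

YES

[0,7] S   <
  [0,2] NP   >
    [0,1] "with" : NP/S
    [1,2] "dog" : S
  [2,7] S\NP   <
    [2,6] PP/S   <
      [2,4] N   >
        [2,3] "plan" : N/S
        [3,4] "read" : S
      [4,6] (PP/S)\N   <
        [4,5] "here" : N
        [5,6] "river" : ((PP/S)\N)\N
    [6,7] "some" : (S\NP)\(PP/S)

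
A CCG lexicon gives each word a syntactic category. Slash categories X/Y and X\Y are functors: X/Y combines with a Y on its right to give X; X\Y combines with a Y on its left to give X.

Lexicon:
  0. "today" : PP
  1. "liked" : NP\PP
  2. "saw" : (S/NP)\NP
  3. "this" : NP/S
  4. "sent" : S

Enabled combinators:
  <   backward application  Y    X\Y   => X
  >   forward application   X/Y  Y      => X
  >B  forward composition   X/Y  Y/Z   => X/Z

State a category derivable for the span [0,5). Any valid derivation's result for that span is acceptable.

S

[0,5] S   >
  [0,3] S/NP   <
    [0,2] NP   <
      [0,1] "today" : PP
      [1,2] "liked" : NP\PP
    [2,3] "saw" : (S/NP)\NP
  [3,5] NP   >
    [3,4] "this" : NP/S
    [4,5] "sent" : S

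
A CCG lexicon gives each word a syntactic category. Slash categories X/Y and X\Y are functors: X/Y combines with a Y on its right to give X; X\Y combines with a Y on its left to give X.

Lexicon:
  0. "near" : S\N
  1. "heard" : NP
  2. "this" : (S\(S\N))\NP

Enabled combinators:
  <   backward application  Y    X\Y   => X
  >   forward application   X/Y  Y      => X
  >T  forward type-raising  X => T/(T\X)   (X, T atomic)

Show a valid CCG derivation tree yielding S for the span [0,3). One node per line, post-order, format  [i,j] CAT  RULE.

[0,1] S\N  lex  "near"
[1,2] NP  lex  "heard"
[2,3] (S\(S\N))\NP  lex  "this"
[1,3] S\(S\N)  <  k=2
[0,3] S  <  k=1

[0,3] S   <
  [0,1] "near" : S\N
  [1,3] S\(S\N)   <
    [1,2] "heard" : NP
    [2,3] "this" : (S\(S\N))\NP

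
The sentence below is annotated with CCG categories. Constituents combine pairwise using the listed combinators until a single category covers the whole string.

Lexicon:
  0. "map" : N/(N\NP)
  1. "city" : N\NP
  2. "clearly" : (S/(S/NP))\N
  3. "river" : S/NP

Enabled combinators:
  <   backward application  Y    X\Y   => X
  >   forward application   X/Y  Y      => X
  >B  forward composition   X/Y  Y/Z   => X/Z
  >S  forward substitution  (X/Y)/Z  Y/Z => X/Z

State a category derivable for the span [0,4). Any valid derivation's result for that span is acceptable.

[0,4] S   >
  [0,3] S/(S/NP)   <
    [0,2] N   >
      [0,1] "map" : N/(N\NP)
      [1,2] "city" : N\NP
    [2,3] "clearly" : (S/(S/NP))\N
  [3,4] "river" : S/NP

S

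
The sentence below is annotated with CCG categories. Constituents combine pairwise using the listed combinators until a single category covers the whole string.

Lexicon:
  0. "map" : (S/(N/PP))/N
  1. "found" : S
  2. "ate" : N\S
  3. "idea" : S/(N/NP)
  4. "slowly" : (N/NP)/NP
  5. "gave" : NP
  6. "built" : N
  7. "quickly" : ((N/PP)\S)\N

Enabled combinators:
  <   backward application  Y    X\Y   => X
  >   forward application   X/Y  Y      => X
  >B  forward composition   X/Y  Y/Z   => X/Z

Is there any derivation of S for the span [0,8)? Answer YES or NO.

YES

[0,8] S   >
  [0,3] S/(N/PP)   >
    [0,1] "map" : (S/(N/PP))/N
    [1,3] N   <
      [1,2] "found" : S
      [2,3] "ate" : N\S
  [3,8] N/PP   <
    [3,6] S   >
      [3,5] S/NP   >B
        [3,4] "idea" : S/(N/NP)
        [4,5] "slowly" : (N/NP)/NP
      [5,6] "gave" : NP
    [6,8] (N/PP)\S   <
      [6,7] "built" : N
      [7,8] "quickly" : ((N/PP)\S)\N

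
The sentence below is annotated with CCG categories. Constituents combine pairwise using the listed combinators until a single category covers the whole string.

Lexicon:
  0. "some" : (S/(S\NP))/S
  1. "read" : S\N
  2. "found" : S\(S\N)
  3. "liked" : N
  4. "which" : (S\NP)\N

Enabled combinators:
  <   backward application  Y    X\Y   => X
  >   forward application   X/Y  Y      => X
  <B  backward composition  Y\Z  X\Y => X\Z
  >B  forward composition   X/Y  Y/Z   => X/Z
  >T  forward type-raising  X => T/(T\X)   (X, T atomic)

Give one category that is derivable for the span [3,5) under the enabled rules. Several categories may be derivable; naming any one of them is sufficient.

[0,5] S   >
  [0,3] S/(S\NP)   >
    [0,1] "some" : (S/(S\NP))/S
    [1,3] S   <
      [1,2] "read" : S\N
      [2,3] "found" : S\(S\N)
  [3,5] S\NP   <
    [3,4] "liked" : N
    [4,5] "which" : (S\NP)\N

S\NP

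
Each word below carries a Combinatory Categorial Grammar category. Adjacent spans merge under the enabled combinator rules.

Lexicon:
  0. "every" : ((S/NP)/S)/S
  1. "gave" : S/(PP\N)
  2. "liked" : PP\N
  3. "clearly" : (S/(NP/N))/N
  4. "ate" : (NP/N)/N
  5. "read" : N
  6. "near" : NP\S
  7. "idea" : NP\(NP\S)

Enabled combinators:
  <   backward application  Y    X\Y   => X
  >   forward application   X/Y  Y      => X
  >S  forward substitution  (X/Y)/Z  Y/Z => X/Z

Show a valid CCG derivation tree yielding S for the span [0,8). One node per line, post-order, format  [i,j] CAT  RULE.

[0,8] S   >
  [0,6] S/NP   >
    [0,3] (S/NP)/S   >
      [0,1] "every" : ((S/NP)/S)/S
      [1,3] S   >
        [1,2] "gave" : S/(PP\N)
        [2,3] "liked" : PP\N
    [3,6] S   >
      [3,5] S/N   >S
        [3,4] "clearly" : (S/(NP/N))/N
        [4,5] "ate" : (NP/N)/N
      [5,6] "read" : N
  [6,8] NP   <
    [6,7] "near" : NP\S
    [7,8] "idea" : NP\(NP\S)

[0,1] ((S/NP)/S)/S  lex  "every"
[1,2] S/(PP\N)  lex  "gave"
[2,3] PP\N  lex  "liked"
[1,3] S  >  k=2
[0,3] (S/NP)/S  >  k=1
[3,4] (S/(NP/N))/N  lex  "clearly"
[4,5] (NP/N)/N  lex  "ate"
[3,5] S/N  >S  k=4
[5,6] N  lex  "read"
[3,6] S  >  k=5
[0,6] S/NP  >  k=3
[6,7] NP\S  lex  "near"
[7,8] NP\(NP\S)  lex  "idea"
[6,8] NP  <  k=7
[0,8] S  >  k=6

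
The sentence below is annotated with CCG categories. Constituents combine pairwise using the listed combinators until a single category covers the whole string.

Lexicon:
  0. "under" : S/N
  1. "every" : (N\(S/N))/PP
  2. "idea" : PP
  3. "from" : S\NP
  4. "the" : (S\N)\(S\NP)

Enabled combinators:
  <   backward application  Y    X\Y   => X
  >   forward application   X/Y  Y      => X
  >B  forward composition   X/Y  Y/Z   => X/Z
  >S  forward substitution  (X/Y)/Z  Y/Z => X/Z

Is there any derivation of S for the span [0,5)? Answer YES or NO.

YES

[0,5] S   <
  [0,3] N   <
    [0,1] "under" : S/N
    [1,3] N\(S/N)   >
      [1,2] "every" : (N\(S/N))/PP
      [2,3] "idea" : PP
  [3,5] S\N   <
    [3,4] "from" : S\NP
    [4,5] "the" : (S\N)\(S\NP)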